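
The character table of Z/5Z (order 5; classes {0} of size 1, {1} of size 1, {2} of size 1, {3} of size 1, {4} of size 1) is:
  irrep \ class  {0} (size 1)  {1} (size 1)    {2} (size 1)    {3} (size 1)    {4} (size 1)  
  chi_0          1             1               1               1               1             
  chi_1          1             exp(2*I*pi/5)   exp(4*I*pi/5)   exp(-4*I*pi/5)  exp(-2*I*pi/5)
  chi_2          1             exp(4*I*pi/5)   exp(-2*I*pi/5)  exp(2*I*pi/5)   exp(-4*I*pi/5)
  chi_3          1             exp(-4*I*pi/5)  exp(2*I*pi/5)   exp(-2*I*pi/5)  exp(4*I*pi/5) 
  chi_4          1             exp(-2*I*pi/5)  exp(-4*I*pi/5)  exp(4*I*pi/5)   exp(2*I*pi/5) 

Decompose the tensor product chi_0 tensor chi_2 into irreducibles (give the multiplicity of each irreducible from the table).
chi_0 tensor chi_2 = chi_2 (all other irreducibles have multiplicity 0).

Explanation: The character of a tensor product is the pointwise product (chi_0 * chi_2)(C) = chi_0(C) * chi_2(C):
  {0}: (1)*(1), {1}: (1)*(exp(4*I*pi/5)), {2}: (1)*(exp(-2*I*pi/5)), {3}: (1)*(exp(2*I*pi/5)), {4}: (1)*(exp(-4*I*pi/5))
so (chi_0 * chi_2) takes values
  {0} -> 1, {1} -> exp(4*I*pi/5), {2} -> exp(-2*I*pi/5), {3} -> exp(2*I*pi/5), {4} -> exp(-4*I*pi/5).
Now take the inner product of this character with each irreducible chi from the table, <chi_0*chi_2, chi> = (1/5) sum_C |C| (chi_0*chi_2)(C) conj(chi(C)):
  <chi_0*chi_2, chi_0> = (1/5)[1*(1)*conj(1) + 1*(exp(4*I*pi/5))*conj(1) + 1*(exp(-2*I*pi/5))*conj(1) + 1*(exp(2*I*pi/5))*conj(1) + 1*(exp(-4*I*pi/5))*conj(1)]
      = (1/5)[(1) + (exp(4*I*pi/5)) + (exp(-2*I*pi/5)) + (exp(2*I*pi/5)) + (exp(-4*I*pi/5))] = 0/5 = 0
  <chi_0*chi_2, chi_1> = (1/5)[1*(1)*conj(1) + 1*(exp(4*I*pi/5))*conj(exp(2*I*pi/5)) + 1*(exp(-2*I*pi/5))*conj(exp(4*I*pi/5)) + 1*(exp(2*I*pi/5))*conj(exp(-4*I*pi/5)) + 1*(exp(-4*I*pi/5))*conj(exp(-2*I*pi/5))]
      = (1/5)[(1) + (exp(2*I*pi/5)) + (exp(4*I*pi/5)) + (exp(-4*I*pi/5)) + (exp(-2*I*pi/5))] = 0/5 = 0
  <chi_0*chi_2, chi_2> = (1/5)[1*(1)*conj(1) + 1*(exp(4*I*pi/5))*conj(exp(4*I*pi/5)) + 1*(exp(-2*I*pi/5))*conj(exp(-2*I*pi/5)) + 1*(exp(2*I*pi/5))*conj(exp(2*I*pi/5)) + 1*(exp(-4*I*pi/5))*conj(exp(-4*I*pi/5))]
      = (1/5)[(1) + (1) + (1) + (1) + (1)] = 5/5 = 1
  <chi_0*chi_2, chi_3> = (1/5)[1*(1)*conj(1) + 1*(exp(4*I*pi/5))*conj(exp(-4*I*pi/5)) + 1*(exp(-2*I*pi/5))*conj(exp(2*I*pi/5)) + 1*(exp(2*I*pi/5))*conj(exp(-2*I*pi/5)) + 1*(exp(-4*I*pi/5))*conj(exp(4*I*pi/5))]
      = (1/5)[(1) + (exp(-2*I*pi/5)) + (exp(-4*I*pi/5)) + (exp(4*I*pi/5)) + (exp(2*I*pi/5))] = 0/5 = 0
  <chi_0*chi_2, chi_4> = (1/5)[1*(1)*conj(1) + 1*(exp(4*I*pi/5))*conj(exp(-2*I*pi/5)) + 1*(exp(-2*I*pi/5))*conj(exp(-4*I*pi/5)) + 1*(exp(2*I*pi/5))*conj(exp(4*I*pi/5)) + 1*(exp(-4*I*pi/5))*conj(exp(2*I*pi/5))]
      = (1/5)[(1) + (exp(-4*I*pi/5)) + (exp(2*I*pi/5)) + (exp(-2*I*pi/5)) + (exp(4*I*pi/5))] = 0/5 = 0
(Exp terms are combined using exp(i*s)*conj(exp(i*t)) = exp(i*(s-t)), and sums of them are collapsed using the identity that for every m > 1 the m distinct m-th roots of unity sum to 0, e.g. 1 + exp(2*I*pi/3) + exp(-2*I*pi/3) = 0.)
Hence the multiplicities are chi_2: 1. Dimension check: dim(chi_0)*dim(chi_2) = 1*1 = 1 and sum (mult * dim) = 1*1 = 1.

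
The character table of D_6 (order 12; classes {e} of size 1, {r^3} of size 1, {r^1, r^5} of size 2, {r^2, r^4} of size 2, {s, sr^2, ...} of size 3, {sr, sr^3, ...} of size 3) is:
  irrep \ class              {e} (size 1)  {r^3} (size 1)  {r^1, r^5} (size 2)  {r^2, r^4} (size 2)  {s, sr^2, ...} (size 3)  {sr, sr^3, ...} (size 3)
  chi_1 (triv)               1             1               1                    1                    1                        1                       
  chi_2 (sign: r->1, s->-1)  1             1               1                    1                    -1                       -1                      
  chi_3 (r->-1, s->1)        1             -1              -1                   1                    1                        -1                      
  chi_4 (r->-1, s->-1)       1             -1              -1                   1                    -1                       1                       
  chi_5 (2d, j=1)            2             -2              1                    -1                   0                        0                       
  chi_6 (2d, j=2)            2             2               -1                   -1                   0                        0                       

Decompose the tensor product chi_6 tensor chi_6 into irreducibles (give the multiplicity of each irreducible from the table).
chi_6 tensor chi_6 = chi_1 + chi_2 + chi_6 (all other irreducibles have multiplicity 0).

Explanation: The character of a tensor product is the pointwise product (chi_6 * chi_6)(C) = chi_6(C) * chi_6(C):
  {e}: (2)*(2), {r^3}: (2)*(2), {r^1, r^5}: (-1)*(-1), {r^2, r^4}: (-1)*(-1), {s, sr^2, ...}: (0)*(0), {sr, sr^3, ...}: (0)*(0)
so (chi_6 * chi_6) takes values
  {e} -> 4, {r^3} -> 4, {r^1, r^5} -> 1, {r^2, r^4} -> 1, {s, sr^2, ...} -> 0, {sr, sr^3, ...} -> 0.
Now take the inner product of this character with each irreducible chi from the table, <chi_6*chi_6, chi> = (1/12) sum_C |C| (chi_6*chi_6)(C) conj(chi(C)):
  <chi_6*chi_6, chi_1> = (1/12)[1*(4)*conj(1) + 1*(4)*conj(1) + 2*(1)*conj(1) + 2*(1)*conj(1) + 3*(0)*conj(1) + 3*(0)*conj(1)]
      = (1/12)[(4) + (4) + (2) + (2) + (0) + (0)] = 12/12 = 1
  <chi_6*chi_6, chi_2> = (1/12)[1*(4)*conj(1) + 1*(4)*conj(1) + 2*(1)*conj(1) + 2*(1)*conj(1) + 3*(0)*conj(-1) + 3*(0)*conj(-1)]
      = (1/12)[(4) + (4) + (2) + (2) + (0) + (0)] = 12/12 = 1
  <chi_6*chi_6, chi_3> = (1/12)[1*(4)*conj(1) + 1*(4)*conj(-1) + 2*(1)*conj(-1) + 2*(1)*conj(1) + 3*(0)*conj(1) + 3*(0)*conj(-1)]
      = (1/12)[(4) + (-4) + (-2) + (2) + (0) + (0)] = 0/12 = 0
  <chi_6*chi_6, chi_4> = (1/12)[1*(4)*conj(1) + 1*(4)*conj(-1) + 2*(1)*conj(-1) + 2*(1)*conj(1) + 3*(0)*conj(-1) + 3*(0)*conj(1)]
      = (1/12)[(4) + (-4) + (-2) + (2) + (0) + (0)] = 0/12 = 0
  <chi_6*chi_6, chi_5> = (1/12)[1*(4)*conj(2) + 1*(4)*conj(-2) + 2*(1)*conj(1) + 2*(1)*conj(-1) + 3*(0)*conj(0) + 3*(0)*conj(0)]
      = (1/12)[(8) + (-8) + (2) + (-2) + (0) + (0)] = 0/12 = 0
  <chi_6*chi_6, chi_6> = (1/12)[1*(4)*conj(2) + 1*(4)*conj(2) + 2*(1)*conj(-1) + 2*(1)*conj(-1) + 3*(0)*conj(0) + 3*(0)*conj(0)]
      = (1/12)[(8) + (8) + (-2) + (-2) + (0) + (0)] = 12/12 = 1
Hence the multiplicities are chi_1: 1, chi_2: 1, chi_6: 1. Dimension check: dim(chi_6)*dim(chi_6) = 2*2 = 4 and sum (mult * dim) = 1*1 + 1*1 + 1*2 = 4.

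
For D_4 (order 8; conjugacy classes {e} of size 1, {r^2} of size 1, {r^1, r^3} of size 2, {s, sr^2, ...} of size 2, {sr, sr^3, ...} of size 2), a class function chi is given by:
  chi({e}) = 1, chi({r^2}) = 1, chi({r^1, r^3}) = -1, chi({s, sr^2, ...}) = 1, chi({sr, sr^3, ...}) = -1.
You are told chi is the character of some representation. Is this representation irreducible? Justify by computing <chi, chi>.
Irreducible: <chi, chi> = 1.

Proof sketch: <chi, chi> = (1/|G|) sum_C |C| * |chi(C)|^2 = (1/8)[1*|1|^2 + 1*|1|^2 + 2*|-1|^2 + 2*|1|^2 + 2*|-1|^2]
  = (1/8)[(1) + (1) + (2) + (2) + (2)] = 8/8 = 1.
A character is irreducible iff <chi, chi> = 1, so this representation is irreducible.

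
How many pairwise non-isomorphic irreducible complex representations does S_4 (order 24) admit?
5

The number of irreducible complex representations of a finite group equals its number of conjugacy classes. Conjugacy classes in S_4 correspond to cycle types, i.e. partitions of 4; there are p(4) = 5 of them, so S_4 (order 24) has exactly 5 irreducible complex representations.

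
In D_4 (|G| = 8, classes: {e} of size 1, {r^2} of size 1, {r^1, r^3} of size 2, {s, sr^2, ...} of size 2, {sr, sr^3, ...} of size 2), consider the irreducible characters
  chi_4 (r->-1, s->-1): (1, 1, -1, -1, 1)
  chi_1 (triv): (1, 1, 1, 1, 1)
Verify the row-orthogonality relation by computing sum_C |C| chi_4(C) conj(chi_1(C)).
Sum = 0; so <chi_4, chi_1> = 0 (distinct irreducibles are orthogonal).

Justification: Compute term by term over conjugacy classes (|C| * chi_4(C) * conj(chi_1(C))):
  1*(1)*conj(1) + 1*(1)*conj(1) + 2*(-1)*conj(1) + 2*(-1)*conj(1) + 2*(1)*conj(1)
  = (1) + (1) + (-2) + (-2) + (2)
  = 0.
Dividing by |G| = 8 gives 0/8 = 0, matching the row-orthogonality relation <chi_4, chi_1> = [chi_4 = chi_1].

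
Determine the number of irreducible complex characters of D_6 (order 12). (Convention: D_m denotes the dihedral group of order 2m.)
6

Proof sketch: The number of irreducible complex representations of a finite group equals its number of conjugacy classes. D_6 has 6 conjugacy classes (n/2 + 3 for n even), so D_6 (order 12) has exactly 6 irreducible complex representations.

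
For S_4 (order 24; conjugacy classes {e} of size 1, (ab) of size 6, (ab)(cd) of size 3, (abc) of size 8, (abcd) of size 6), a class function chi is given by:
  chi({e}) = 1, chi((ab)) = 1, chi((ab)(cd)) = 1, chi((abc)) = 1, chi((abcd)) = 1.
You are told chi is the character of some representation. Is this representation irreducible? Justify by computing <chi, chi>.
Irreducible: <chi, chi> = 1.

Reasoning: <chi, chi> = (1/|G|) sum_C |C| * |chi(C)|^2 = (1/24)[1*|1|^2 + 6*|1|^2 + 3*|1|^2 + 8*|1|^2 + 6*|1|^2]
  = (1/24)[(1) + (6) + (3) + (8) + (6)] = 24/24 = 1.
A character is irreducible iff <chi, chi> = 1, so this representation is irreducible.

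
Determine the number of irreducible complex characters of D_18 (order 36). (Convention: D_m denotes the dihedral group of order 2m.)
12

The number of irreducible complex representations of a finite group equals its number of conjugacy classes. D_18 has 12 conjugacy classes (n/2 + 3 for n even), so D_18 (order 36) has exactly 12 irreducible complex representations.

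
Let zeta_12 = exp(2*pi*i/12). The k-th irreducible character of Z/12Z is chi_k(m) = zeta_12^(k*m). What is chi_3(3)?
chi_3(3) = zeta_12^9 = -I

Working: chi_3(3) = zeta_12^(3*3) = zeta_12^9. Since zeta_12^12 = 1, this equals zeta_12^9 = exp(2*pi*i*9/12) = -I.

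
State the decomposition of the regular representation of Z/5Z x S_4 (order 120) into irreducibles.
Each irreducible V_i of dimension d_i appears with multiplicity d_i, i.e. rho_reg = (direct sum over all irreducibles V_i) d_i V_i. The irreducible dimensions for Z/5Z x S_4 are 1, 1, 1, 1, 1, 1, 1, 1, 1, 1, 2, 2, 2, 2, 2, 3, 3, 3, 3, 3, 3, 3, 3, 3, 3: 10 irreducibles of dimension 1, each with multiplicity 1; 5 irreducibles of dimension 2, each with multiplicity 2; 10 irreducibles of dimension 3, each with multiplicity 3. Total dimension 10*1*1 + 5*2*2 + 10*3*3 = 120 = |G|.

General theorem: in the regular representation of a finite group G, each irreducible appears with multiplicity equal to its dimension. Check: dim(rho_reg) = sum d_i^2 = 1 + 1 + 1 + 1 + 1 + 1 + 1 + 1 + 1 + 1 + 4 + 4 + 4 + 4 + 4 + 9 + 9 + 9 + 9 + 9 + 9 + 9 + 9 + 9 + 9 = 120 = |G|.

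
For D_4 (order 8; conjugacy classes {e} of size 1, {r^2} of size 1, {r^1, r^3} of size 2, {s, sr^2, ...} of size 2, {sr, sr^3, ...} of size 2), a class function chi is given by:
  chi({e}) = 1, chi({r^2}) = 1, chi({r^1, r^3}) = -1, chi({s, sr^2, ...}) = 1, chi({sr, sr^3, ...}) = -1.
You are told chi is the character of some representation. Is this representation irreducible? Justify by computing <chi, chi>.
Irreducible: <chi, chi> = 1.

Proof sketch: <chi, chi> = (1/|G|) sum_C |C| * |chi(C)|^2 = (1/8)[1*|1|^2 + 1*|1|^2 + 2*|-1|^2 + 2*|1|^2 + 2*|-1|^2]
  = (1/8)[(1) + (1) + (2) + (2) + (2)] = 8/8 = 1.
A character is irreducible iff <chi, chi> = 1, so this representation is irreducible.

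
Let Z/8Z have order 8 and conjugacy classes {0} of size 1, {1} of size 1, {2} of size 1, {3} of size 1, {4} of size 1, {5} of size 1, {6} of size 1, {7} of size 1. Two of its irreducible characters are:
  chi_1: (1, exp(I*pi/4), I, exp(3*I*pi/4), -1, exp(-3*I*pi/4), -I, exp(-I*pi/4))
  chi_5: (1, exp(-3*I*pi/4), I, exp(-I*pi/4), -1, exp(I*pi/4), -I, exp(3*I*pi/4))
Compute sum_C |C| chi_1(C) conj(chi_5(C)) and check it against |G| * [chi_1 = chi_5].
Sum = 0; so <chi_1, chi_5> = 0 (distinct irreducibles are orthogonal).

Working: Compute term by term over conjugacy classes (|C| * chi_1(C) * conj(chi_5(C))):
  1*(1)*conj(1) + 1*(exp(I*pi/4))*conj(exp(-3*I*pi/4)) + 1*(I)*conj(I) + 1*(exp(3*I*pi/4))*conj(exp(-I*pi/4)) + 1*(-1)*conj(-1) + 1*(exp(-3*I*pi/4))*conj(exp(I*pi/4)) + 1*(-I)*conj(-I) + 1*(exp(-I*pi/4))*conj(exp(3*I*pi/4))
  = (1) + (-1) + (1) + (-1) + (1) + (-1) + (1) + (-1)
  = 0.
(Exp terms are combined using exp(i*s)*conj(exp(i*t)) = exp(i*(s-t)), and sums of them are collapsed using the identity that for every m > 1 the m distinct m-th roots of unity sum to 0, e.g. 1 + exp(2*I*pi/3) + exp(-2*I*pi/3) = 0.)
Dividing by |G| = 8 gives 0/8 = 0, matching the row-orthogonality relation <chi_1, chi_5> = [chi_1 = chi_5].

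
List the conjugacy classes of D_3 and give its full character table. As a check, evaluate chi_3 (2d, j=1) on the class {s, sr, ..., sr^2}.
Conjugacy classes: {e} of size 1, {r^1, r^2} of size 2, {s, sr, ..., sr^2} of size 3.
Character table:
  irrep \ class              {e} (size 1)  {r^1, r^2} (size 2)  {s, sr, ..., sr^2} (size 3)
  chi_1 (triv)               1             1                    1                          
  chi_2 (sign: r->1, s->-1)  1             1                    -1                         
  chi_3 (2d, j=1)            2             -1                   0                          

Spot check: chi_3 (2d, j=1) on {s, sr, ..., sr^2} = 0.

Proof sketch: D_3 has order 2*3 = 6 with 3 conjugacy classes, hence 3 irreducibles. Sum of squared dims 1 + 1 + 4 = 6 = |G|. Linear characters come from the abelianisation; the 2-dimensional irreps have character r^k -> 2*cos(2*pi*j*k/3), reflections -> 0.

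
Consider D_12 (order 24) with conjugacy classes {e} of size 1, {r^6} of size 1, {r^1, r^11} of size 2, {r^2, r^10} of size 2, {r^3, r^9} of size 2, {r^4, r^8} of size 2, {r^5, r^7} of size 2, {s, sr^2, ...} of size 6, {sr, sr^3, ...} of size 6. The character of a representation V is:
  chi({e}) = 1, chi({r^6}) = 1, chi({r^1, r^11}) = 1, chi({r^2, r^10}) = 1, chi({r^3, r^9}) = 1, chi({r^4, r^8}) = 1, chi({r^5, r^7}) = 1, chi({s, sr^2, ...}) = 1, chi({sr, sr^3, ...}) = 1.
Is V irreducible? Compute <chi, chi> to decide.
Irreducible: <chi, chi> = 1.

<chi, chi> = (1/|G|) sum_C |C| * |chi(C)|^2 = (1/24)[1*|1|^2 + 1*|1|^2 + 2*|1|^2 + 2*|1|^2 + 2*|1|^2 + 2*|1|^2 + 2*|1|^2 + 6*|1|^2 + 6*|1|^2]
  = (1/24)[(1) + (1) + (2) + (2) + (2) + (2) + (2) + (6) + (6)] = 24/24 = 1.
A character is irreducible iff <chi, chi> = 1, so this representation is irreducible.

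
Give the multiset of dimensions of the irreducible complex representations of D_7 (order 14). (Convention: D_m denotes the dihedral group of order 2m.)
Dimensions: 1, 1, 2, 2, 2

Justification: There are 5 irreducibles (= number of conjugacy classes). Their dimensions d_i satisfy sum d_i^2 = |G| = 14: 1 + 1 + 4 + 4 + 4 = 14.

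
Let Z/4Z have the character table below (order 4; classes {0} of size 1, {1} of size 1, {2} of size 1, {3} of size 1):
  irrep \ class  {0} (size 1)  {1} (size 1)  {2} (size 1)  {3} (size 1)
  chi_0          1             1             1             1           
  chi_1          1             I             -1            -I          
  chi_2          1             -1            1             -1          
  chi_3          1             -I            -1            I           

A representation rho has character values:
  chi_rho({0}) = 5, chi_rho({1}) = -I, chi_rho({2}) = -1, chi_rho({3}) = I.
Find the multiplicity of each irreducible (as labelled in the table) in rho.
Multiplicities: chi_0: 1, chi_1: 1, chi_2: 1, chi_3: 2.

Details: Use <chi_rho, chi> = (1/|G|) sum_C |C| * chi_rho(C) * conj(chi(C)) with |G| = 4 for each irreducible chi in the table:
  <chi_rho, chi_0> = (1/4)[1*(5)*conj(1) + 1*(-I)*conj(1) + 1*(-1)*conj(1) + 1*(I)*conj(1)]
      = (1/4)[(5) + (-I) + (-1) + (I)] = 4/4 = 1
  <chi_rho, chi_1> = (1/4)[1*(5)*conj(1) + 1*(-I)*conj(I) + 1*(-1)*conj(-1) + 1*(I)*conj(-I)]
      = (1/4)[(5) + (-1) + (1) + (-1)] = 4/4 = 1
  <chi_rho, chi_2> = (1/4)[1*(5)*conj(1) + 1*(-I)*conj(-1) + 1*(-1)*conj(1) + 1*(I)*conj(-1)]
      = (1/4)[(5) + (I) + (-1) + (-I)] = 4/4 = 1
  <chi_rho, chi_3> = (1/4)[1*(5)*conj(1) + 1*(-I)*conj(-I) + 1*(-1)*conj(-1) + 1*(I)*conj(I)]
      = (1/4)[(5) + (1) + (1) + (1)] = 8/4 = 2
(Exp terms are combined using exp(i*s)*conj(exp(i*t)) = exp(i*(s-t)), and sums of them are collapsed using the identity that for every m > 1 the m distinct m-th roots of unity sum to 0, e.g. 1 + exp(2*I*pi/3) + exp(-2*I*pi/3) = 0.)
Dimension check: dim(rho) = sum (mult * dim) = 1*1 + 1*1 + 1*1 + 2*1 = 5 = chi_rho(e) = 5.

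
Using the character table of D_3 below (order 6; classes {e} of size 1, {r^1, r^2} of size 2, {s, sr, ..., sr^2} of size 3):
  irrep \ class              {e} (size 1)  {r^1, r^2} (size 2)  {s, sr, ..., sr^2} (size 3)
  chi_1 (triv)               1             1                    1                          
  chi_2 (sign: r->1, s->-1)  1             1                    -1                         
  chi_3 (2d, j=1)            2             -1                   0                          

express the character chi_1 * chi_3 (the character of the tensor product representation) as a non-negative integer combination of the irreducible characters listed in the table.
chi_1 tensor chi_3 = chi_3 (all other irreducibles have multiplicity 0).

Reasoning: The character of a tensor product is the pointwise product (chi_1 * chi_3)(C) = chi_1(C) * chi_3(C):
  {e}: (1)*(2), {r^1, r^2}: (1)*(-1), {s, sr, ..., sr^2}: (1)*(0)
so (chi_1 * chi_3) takes values
  {e} -> 2, {r^1, r^2} -> -1, {s, sr, ..., sr^2} -> 0.
Now take the inner product of this character with each irreducible chi from the table, <chi_1*chi_3, chi> = (1/6) sum_C |C| (chi_1*chi_3)(C) conj(chi(C)):
  <chi_1*chi_3, chi_1> = (1/6)[1*(2)*conj(1) + 2*(-1)*conj(1) + 3*(0)*conj(1)]
      = (1/6)[(2) + (-2) + (0)] = 0/6 = 0
  <chi_1*chi_3, chi_2> = (1/6)[1*(2)*conj(1) + 2*(-1)*conj(1) + 3*(0)*conj(-1)]
      = (1/6)[(2) + (-2) + (0)] = 0/6 = 0
  <chi_1*chi_3, chi_3> = (1/6)[1*(2)*conj(2) + 2*(-1)*conj(-1) + 3*(0)*conj(0)]
      = (1/6)[(4) + (2) + (0)] = 6/6 = 1
Hence the multiplicities are chi_3: 1. Dimension check: dim(chi_1)*dim(chi_3) = 1*2 = 2 and sum (mult * dim) = 1*2 = 2.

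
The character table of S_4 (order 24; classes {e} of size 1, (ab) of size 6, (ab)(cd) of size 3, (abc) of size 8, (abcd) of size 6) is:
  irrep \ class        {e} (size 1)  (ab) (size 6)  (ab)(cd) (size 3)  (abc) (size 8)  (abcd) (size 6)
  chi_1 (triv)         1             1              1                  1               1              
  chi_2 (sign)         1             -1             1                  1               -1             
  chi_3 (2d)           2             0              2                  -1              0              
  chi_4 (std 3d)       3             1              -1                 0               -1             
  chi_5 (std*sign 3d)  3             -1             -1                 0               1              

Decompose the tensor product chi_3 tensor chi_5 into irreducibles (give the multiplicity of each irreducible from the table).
chi_3 tensor chi_5 = chi_4 + chi_5 (all other irreducibles have multiplicity 0).

Justification: The character of a tensor product is the pointwise product (chi_3 * chi_5)(C) = chi_3(C) * chi_5(C):
  {e}: (2)*(3), (ab): (0)*(-1), (ab)(cd): (2)*(-1), (abc): (-1)*(0), (abcd): (0)*(1)
so (chi_3 * chi_5) takes values
  {e} -> 6, (ab) -> 0, (ab)(cd) -> -2, (abc) -> 0, (abcd) -> 0.
Now take the inner product of this character with each irreducible chi from the table, <chi_3*chi_5, chi> = (1/24) sum_C |C| (chi_3*chi_5)(C) conj(chi(C)):
  <chi_3*chi_5, chi_1> = (1/24)[1*(6)*conj(1) + 6*(0)*conj(1) + 3*(-2)*conj(1) + 8*(0)*conj(1) + 6*(0)*conj(1)]
      = (1/24)[(6) + (0) + (-6) + (0) + (0)] = 0/24 = 0
  <chi_3*chi_5, chi_2> = (1/24)[1*(6)*conj(1) + 6*(0)*conj(-1) + 3*(-2)*conj(1) + 8*(0)*conj(1) + 6*(0)*conj(-1)]
      = (1/24)[(6) + (0) + (-6) + (0) + (0)] = 0/24 = 0
  <chi_3*chi_5, chi_3> = (1/24)[1*(6)*conj(2) + 6*(0)*conj(0) + 3*(-2)*conj(2) + 8*(0)*conj(-1) + 6*(0)*conj(0)]
      = (1/24)[(12) + (0) + (-12) + (0) + (0)] = 0/24 = 0
  <chi_3*chi_5, chi_4> = (1/24)[1*(6)*conj(3) + 6*(0)*conj(1) + 3*(-2)*conj(-1) + 8*(0)*conj(0) + 6*(0)*conj(-1)]
      = (1/24)[(18) + (0) + (6) + (0) + (0)] = 24/24 = 1
  <chi_3*chi_5, chi_5> = (1/24)[1*(6)*conj(3) + 6*(0)*conj(-1) + 3*(-2)*conj(-1) + 8*(0)*conj(0) + 6*(0)*conj(1)]
      = (1/24)[(18) + (0) + (6) + (0) + (0)] = 24/24 = 1
Hence the multiplicities are chi_4: 1, chi_5: 1. Dimension check: dim(chi_3)*dim(chi_5) = 2*3 = 6 and sum (mult * dim) = 1*3 + 1*3 = 6.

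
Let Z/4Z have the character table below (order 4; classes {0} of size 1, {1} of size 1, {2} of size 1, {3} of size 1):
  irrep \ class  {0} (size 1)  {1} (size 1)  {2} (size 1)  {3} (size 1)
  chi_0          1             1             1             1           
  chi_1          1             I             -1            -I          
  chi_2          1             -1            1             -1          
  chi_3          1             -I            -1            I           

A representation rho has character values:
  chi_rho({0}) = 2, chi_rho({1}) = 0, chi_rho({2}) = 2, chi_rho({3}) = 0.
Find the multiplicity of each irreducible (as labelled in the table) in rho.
Multiplicities: chi_0: 1, chi_1: 0, chi_2: 1, chi_3: 0.

Explanation: Use <chi_rho, chi> = (1/|G|) sum_C |C| * chi_rho(C) * conj(chi(C)) with |G| = 4 for each irreducible chi in the table:
  <chi_rho, chi_0> = (1/4)[1*(2)*conj(1) + 1*(0)*conj(1) + 1*(2)*conj(1) + 1*(0)*conj(1)]
      = (1/4)[(2) + (0) + (2) + (0)] = 4/4 = 1
  <chi_rho, chi_1> = (1/4)[1*(2)*conj(1) + 1*(0)*conj(I) + 1*(2)*conj(-1) + 1*(0)*conj(-I)]
      = (1/4)[(2) + (0) + (-2) + (0)] = 0/4 = 0
  <chi_rho, chi_2> = (1/4)[1*(2)*conj(1) + 1*(0)*conj(-1) + 1*(2)*conj(1) + 1*(0)*conj(-1)]
      = (1/4)[(2) + (0) + (2) + (0)] = 4/4 = 1
  <chi_rho, chi_3> = (1/4)[1*(2)*conj(1) + 1*(0)*conj(-I) + 1*(2)*conj(-1) + 1*(0)*conj(I)]
      = (1/4)[(2) + (0) + (-2) + (0)] = 0/4 = 0
(Exp terms are combined using exp(i*s)*conj(exp(i*t)) = exp(i*(s-t)), and sums of them are collapsed using the identity that for every m > 1 the m distinct m-th roots of unity sum to 0, e.g. 1 + exp(2*I*pi/3) + exp(-2*I*pi/3) = 0.)
Dimension check: dim(rho) = sum (mult * dim) = 1*1 + 0*1 + 1*1 + 0*1 = 2 = chi_rho(e) = 2.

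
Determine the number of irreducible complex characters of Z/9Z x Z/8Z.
72

Proof sketch: The number of irreducible complex representations of a finite group equals its number of conjugacy classes. Z/9Z x Z/8Z is abelian of order 72, so every element is its own conjugacy class: 72 classes, so Z/9Z x Z/8Z (order 72) has exactly 72 irreducible complex representations.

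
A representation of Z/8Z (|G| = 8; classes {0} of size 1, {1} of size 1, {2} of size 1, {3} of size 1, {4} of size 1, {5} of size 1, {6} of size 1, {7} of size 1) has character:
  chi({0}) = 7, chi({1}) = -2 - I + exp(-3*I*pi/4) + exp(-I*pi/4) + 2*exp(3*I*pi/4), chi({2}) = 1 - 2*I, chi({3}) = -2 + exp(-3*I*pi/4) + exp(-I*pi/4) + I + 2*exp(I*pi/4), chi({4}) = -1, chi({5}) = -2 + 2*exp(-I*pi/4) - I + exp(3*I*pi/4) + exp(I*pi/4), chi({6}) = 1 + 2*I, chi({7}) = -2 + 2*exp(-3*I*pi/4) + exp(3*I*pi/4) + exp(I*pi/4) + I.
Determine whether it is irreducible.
Not irreducible (reducible): <chi, chi> = 11 > 1.

Derivation: <chi, chi> = (1/|G|) sum_C |C| * |chi(C)|^2 = (1/8)[1*|7|^2 + 1*|-2 - I + exp(-3*I*pi/4) + exp(-I*pi/4) + 2*exp(3*I*pi/4)|^2 + 1*|1 - 2*I|^2 + 1*|-2 + exp(-3*I*pi/4) + exp(-I*pi/4) + I + 2*exp(I*pi/4)|^2 + 1*|-1|^2 + 1*|-2 + 2*exp(-I*pi/4) - I + exp(3*I*pi/4) + exp(I*pi/4)|^2 + 1*|1 + 2*I|^2 + 1*|-2 + 2*exp(-3*I*pi/4) + exp(3*I*pi/4) + exp(I*pi/4) + I|^2]
  = (1/8)[(49) + (7 - 7*exp(3*I*pi/4) - exp(I*pi/4) - 3*exp(-I*pi/4) - 5*exp(-3*I*pi/4)) + (5) + (7 - 5*exp(I*pi/4) - 3*exp(3*I*pi/4) - exp(-3*I*pi/4) - 7*exp(-I*pi/4)) + (1) + (7 - 5*exp(I*pi/4) - 3*exp(3*I*pi/4) - exp(-3*I*pi/4) - 7*exp(-I*pi/4)) + (5) + (7 - 7*exp(3*I*pi/4) - exp(I*pi/4) - 3*exp(-I*pi/4) - 5*exp(-3*I*pi/4))] = 88/8 = 11.
(Exp terms are combined using exp(i*s)*conj(exp(i*t)) = exp(i*(s-t)), and sums of them are collapsed using the identity that for every m > 1 the m distinct m-th roots of unity sum to 0, e.g. 1 + exp(2*I*pi/3) + exp(-2*I*pi/3) = 0.)
A character is irreducible iff <chi, chi> = 1, so this representation is reducible.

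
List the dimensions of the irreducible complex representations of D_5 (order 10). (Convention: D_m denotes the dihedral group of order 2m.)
Dimensions: 1, 1, 2, 2

Justification: There are 4 irreducibles (= number of conjugacy classes). Their dimensions d_i satisfy sum d_i^2 = |G| = 10: 1 + 1 + 4 + 4 = 10.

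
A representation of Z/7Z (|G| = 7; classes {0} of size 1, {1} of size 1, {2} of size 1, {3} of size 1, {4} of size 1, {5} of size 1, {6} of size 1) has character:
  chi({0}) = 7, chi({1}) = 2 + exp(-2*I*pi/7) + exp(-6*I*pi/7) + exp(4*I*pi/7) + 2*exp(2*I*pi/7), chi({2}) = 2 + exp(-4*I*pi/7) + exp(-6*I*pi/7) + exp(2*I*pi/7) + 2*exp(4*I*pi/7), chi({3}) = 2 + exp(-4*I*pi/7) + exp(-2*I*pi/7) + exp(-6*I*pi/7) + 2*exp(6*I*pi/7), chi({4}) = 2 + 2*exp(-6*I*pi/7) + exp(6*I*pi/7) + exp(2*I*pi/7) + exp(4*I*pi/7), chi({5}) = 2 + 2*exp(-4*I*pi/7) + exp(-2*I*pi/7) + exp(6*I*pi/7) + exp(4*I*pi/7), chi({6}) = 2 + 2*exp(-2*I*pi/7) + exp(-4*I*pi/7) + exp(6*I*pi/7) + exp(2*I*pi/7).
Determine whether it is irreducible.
Not irreducible (reducible): <chi, chi> = 11 > 1.

Working: <chi, chi> = (1/|G|) sum_C |C| * |chi(C)|^2 = (1/7)[1*|7|^2 + 1*|2 + exp(-2*I*pi/7) + exp(-6*I*pi/7) + exp(4*I*pi/7) + 2*exp(2*I*pi/7)|^2 + 1*|2 + exp(-4*I*pi/7) + exp(-6*I*pi/7) + exp(2*I*pi/7) + 2*exp(4*I*pi/7)|^2 + 1*|2 + exp(-4*I*pi/7) + exp(-2*I*pi/7) + exp(-6*I*pi/7) + 2*exp(6*I*pi/7)|^2 + 1*|2 + 2*exp(-6*I*pi/7) + exp(6*I*pi/7) + exp(2*I*pi/7) + exp(4*I*pi/7)|^2 + 1*|2 + 2*exp(-4*I*pi/7) + exp(-2*I*pi/7) + exp(6*I*pi/7) + exp(4*I*pi/7)|^2 + 1*|2 + 2*exp(-2*I*pi/7) + exp(-4*I*pi/7) + exp(6*I*pi/7) + exp(2*I*pi/7)|^2]
  = (1/7)[(49) + (11 + 8*exp(-2*I*pi/7) + 6*exp(-4*I*pi/7) + 5*exp(-6*I*pi/7) + 5*exp(6*I*pi/7) + 6*exp(4*I*pi/7) + 8*exp(2*I*pi/7)) + (11 + 8*exp(-4*I*pi/7) + 5*exp(-2*I*pi/7) + 6*exp(-6*I*pi/7) + 6*exp(6*I*pi/7) + 5*exp(2*I*pi/7) + 8*exp(4*I*pi/7)) + (11 + 5*exp(-4*I*pi/7) + 6*exp(-2*I*pi/7) + 8*exp(-6*I*pi/7) + 8*exp(6*I*pi/7) + 6*exp(2*I*pi/7) + 5*exp(4*I*pi/7)) + (11 + 5*exp(-4*I*pi/7) + 6*exp(-2*I*pi/7) + 8*exp(-6*I*pi/7) + 8*exp(6*I*pi/7) + 6*exp(2*I*pi/7) + 5*exp(4*I*pi/7)) + (11 + 8*exp(-4*I*pi/7) + 5*exp(-2*I*pi/7) + 6*exp(-6*I*pi/7) + 6*exp(6*I*pi/7) + 5*exp(2*I*pi/7) + 8*exp(4*I*pi/7)) + (11 + 8*exp(-2*I*pi/7) + 6*exp(-4*I*pi/7) + 5*exp(-6*I*pi/7) + 5*exp(6*I*pi/7) + 6*exp(4*I*pi/7) + 8*exp(2*I*pi/7))] = 77/7 = 11.
(Exp terms are combined using exp(i*s)*conj(exp(i*t)) = exp(i*(s-t)), and sums of them are collapsed using the identity that for every m > 1 the m distinct m-th roots of unity sum to 0, e.g. 1 + exp(2*I*pi/3) + exp(-2*I*pi/3) = 0.)
A character is irreducible iff <chi, chi> = 1, so this representation is reducible.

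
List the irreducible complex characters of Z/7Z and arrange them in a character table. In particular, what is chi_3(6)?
Character table of Z/7Z (irreps indexed chi_0,...,chi_6 with chi_k(m) = zeta_7^(k*m), zeta_7 = exp(2*pi*i/7)):
  irrep \ class  {0} (size 1)  {1} (size 1)    {2} (size 1)    {3} (size 1)    {4} (size 1)    {5} (size 1)    {6} (size 1)  
  chi_0          1             1               1               1               1               1               1             
  chi_1          1             exp(2*I*pi/7)   exp(4*I*pi/7)   exp(6*I*pi/7)   exp(-6*I*pi/7)  exp(-4*I*pi/7)  exp(-2*I*pi/7)
  chi_2          1             exp(4*I*pi/7)   exp(-6*I*pi/7)  exp(-2*I*pi/7)  exp(2*I*pi/7)   exp(6*I*pi/7)   exp(-4*I*pi/7)
  chi_3          1             exp(6*I*pi/7)   exp(-2*I*pi/7)  exp(4*I*pi/7)   exp(-4*I*pi/7)  exp(2*I*pi/7)   exp(-6*I*pi/7)
  chi_4          1             exp(-6*I*pi/7)  exp(2*I*pi/7)   exp(-4*I*pi/7)  exp(4*I*pi/7)   exp(-2*I*pi/7)  exp(6*I*pi/7) 
  chi_5          1             exp(-4*I*pi/7)  exp(6*I*pi/7)   exp(2*I*pi/7)   exp(-2*I*pi/7)  exp(-6*I*pi/7)  exp(4*I*pi/7) 
  chi_6          1             exp(-2*I*pi/7)  exp(-4*I*pi/7)  exp(-6*I*pi/7)  exp(6*I*pi/7)   exp(4*I*pi/7)   exp(2*I*pi/7) 

Spot check: chi_3(6) = zeta_7^(3*6) = zeta_7^18 = exp(-6*I*pi/7).

Reasoning: Z/7Z is abelian, so all 7 irreducible complex representations are 1-dimensional. They are given by chi_k(m) = zeta_7^(k*m) for k = 0,...,6. Row orthogonality: sum_m chi_k(m) conj(chi_l(m)) = 7 * [k = l].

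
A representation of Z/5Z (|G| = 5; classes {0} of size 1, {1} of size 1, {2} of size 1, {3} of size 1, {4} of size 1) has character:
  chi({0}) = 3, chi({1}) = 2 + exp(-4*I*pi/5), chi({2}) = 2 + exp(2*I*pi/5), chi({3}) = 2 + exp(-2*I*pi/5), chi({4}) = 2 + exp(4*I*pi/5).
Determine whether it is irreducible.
Not irreducible (reducible): <chi, chi> = 5 > 1.

Proof sketch: <chi, chi> = (1/|G|) sum_C |C| * |chi(C)|^2 = (1/5)[1*|3|^2 + 1*|2 + exp(-4*I*pi/5)|^2 + 1*|2 + exp(2*I*pi/5)|^2 + 1*|2 + exp(-2*I*pi/5)|^2 + 1*|2 + exp(4*I*pi/5)|^2]
  = (1/5)[(9) + (5 + 2*exp(-4*I*pi/5) + 2*exp(4*I*pi/5)) + (5 + 2*exp(-2*I*pi/5) + 2*exp(2*I*pi/5)) + (5 + 2*exp(-2*I*pi/5) + 2*exp(2*I*pi/5)) + (5 + 2*exp(-4*I*pi/5) + 2*exp(4*I*pi/5))] = 25/5 = 5.
(Exp terms are combined using exp(i*s)*conj(exp(i*t)) = exp(i*(s-t)), and sums of them are collapsed using the identity that for every m > 1 the m distinct m-th roots of unity sum to 0, e.g. 1 + exp(2*I*pi/3) + exp(-2*I*pi/3) = 0.)
A character is irreducible iff <chi, chi> = 1, so this representation is reducible.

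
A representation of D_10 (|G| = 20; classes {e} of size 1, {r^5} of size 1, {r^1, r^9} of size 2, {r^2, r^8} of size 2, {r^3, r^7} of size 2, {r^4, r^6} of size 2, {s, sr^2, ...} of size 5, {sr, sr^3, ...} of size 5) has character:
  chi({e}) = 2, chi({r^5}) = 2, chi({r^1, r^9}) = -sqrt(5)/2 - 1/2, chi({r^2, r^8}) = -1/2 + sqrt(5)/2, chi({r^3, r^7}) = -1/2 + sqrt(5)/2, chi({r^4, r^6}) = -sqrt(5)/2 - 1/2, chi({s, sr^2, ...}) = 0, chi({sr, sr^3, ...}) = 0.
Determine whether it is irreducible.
Irreducible: <chi, chi> = 1.

Why: <chi, chi> = (1/|G|) sum_C |C| * |chi(C)|^2 = (1/20)[1*|2|^2 + 1*|2|^2 + 2*|-sqrt(5)/2 - 1/2|^2 + 2*|-1/2 + sqrt(5)/2|^2 + 2*|-1/2 + sqrt(5)/2|^2 + 2*|-sqrt(5)/2 - 1/2|^2 + 5*|0|^2 + 5*|0|^2]
  = (1/20)[(4) + (4) + (sqrt(5) + 3) + (3 - sqrt(5)) + (3 - sqrt(5)) + (sqrt(5) + 3) + (0) + (0)] = 20/20 = 1.
A character is irreducible iff <chi, chi> = 1, so this representation is irreducible.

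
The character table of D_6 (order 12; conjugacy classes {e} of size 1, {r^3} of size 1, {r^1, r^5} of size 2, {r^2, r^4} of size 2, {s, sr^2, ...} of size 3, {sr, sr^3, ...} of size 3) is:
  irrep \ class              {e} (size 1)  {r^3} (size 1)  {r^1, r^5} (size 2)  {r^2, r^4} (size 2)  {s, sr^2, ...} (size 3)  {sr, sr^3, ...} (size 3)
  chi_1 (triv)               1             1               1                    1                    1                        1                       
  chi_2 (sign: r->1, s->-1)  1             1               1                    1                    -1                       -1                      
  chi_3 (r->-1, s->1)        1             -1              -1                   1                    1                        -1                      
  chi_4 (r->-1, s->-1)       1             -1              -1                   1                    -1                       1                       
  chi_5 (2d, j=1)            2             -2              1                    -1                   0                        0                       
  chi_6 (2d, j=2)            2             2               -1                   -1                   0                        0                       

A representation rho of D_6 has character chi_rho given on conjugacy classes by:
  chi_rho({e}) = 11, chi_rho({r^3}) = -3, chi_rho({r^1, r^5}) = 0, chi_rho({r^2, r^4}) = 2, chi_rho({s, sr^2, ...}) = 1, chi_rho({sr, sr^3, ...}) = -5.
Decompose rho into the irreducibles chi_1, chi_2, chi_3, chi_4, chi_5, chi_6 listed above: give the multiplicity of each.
Multiplicities: chi_1: 0, chi_2: 2, chi_3: 3, chi_4: 0, chi_5: 2, chi_6: 1.

Solution. Use <chi_rho, chi> = (1/|G|) sum_C |C| * chi_rho(C) * conj(chi(C)) with |G| = 12 for each irreducible chi in the table:
  <chi_rho, chi_1> = (1/12)[1*(11)*conj(1) + 1*(-3)*conj(1) + 2*(0)*conj(1) + 2*(2)*conj(1) + 3*(1)*conj(1) + 3*(-5)*conj(1)]
      = (1/12)[(11) + (-3) + (0) + (4) + (3) + (-15)] = 0/12 = 0
  <chi_rho, chi_2> = (1/12)[1*(11)*conj(1) + 1*(-3)*conj(1) + 2*(0)*conj(1) + 2*(2)*conj(1) + 3*(1)*conj(-1) + 3*(-5)*conj(-1)]
      = (1/12)[(11) + (-3) + (0) + (4) + (-3) + (15)] = 24/12 = 2
  <chi_rho, chi_3> = (1/12)[1*(11)*conj(1) + 1*(-3)*conj(-1) + 2*(0)*conj(-1) + 2*(2)*conj(1) + 3*(1)*conj(1) + 3*(-5)*conj(-1)]
      = (1/12)[(11) + (3) + (0) + (4) + (3) + (15)] = 36/12 = 3
  <chi_rho, chi_4> = (1/12)[1*(11)*conj(1) + 1*(-3)*conj(-1) + 2*(0)*conj(-1) + 2*(2)*conj(1) + 3*(1)*conj(-1) + 3*(-5)*conj(1)]
      = (1/12)[(11) + (3) + (0) + (4) + (-3) + (-15)] = 0/12 = 0
  <chi_rho, chi_5> = (1/12)[1*(11)*conj(2) + 1*(-3)*conj(-2) + 2*(0)*conj(1) + 2*(2)*conj(-1) + 3*(1)*conj(0) + 3*(-5)*conj(0)]
      = (1/12)[(22) + (6) + (0) + (-4) + (0) + (0)] = 24/12 = 2
  <chi_rho, chi_6> = (1/12)[1*(11)*conj(2) + 1*(-3)*conj(2) + 2*(0)*conj(-1) + 2*(2)*conj(-1) + 3*(1)*conj(0) + 3*(-5)*conj(0)]
      = (1/12)[(22) + (-6) + (0) + (-4) + (0) + (0)] = 12/12 = 1
Dimension check: dim(rho) = sum (mult * dim) = 0*1 + 2*1 + 3*1 + 0*1 + 2*2 + 1*2 = 11 = chi_rho(e) = 11.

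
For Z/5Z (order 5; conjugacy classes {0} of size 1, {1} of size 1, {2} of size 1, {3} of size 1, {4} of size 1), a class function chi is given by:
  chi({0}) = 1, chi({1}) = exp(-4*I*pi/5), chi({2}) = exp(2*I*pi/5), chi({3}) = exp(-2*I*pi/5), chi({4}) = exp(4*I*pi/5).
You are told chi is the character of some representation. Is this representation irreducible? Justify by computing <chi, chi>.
Irreducible: <chi, chi> = 1.

Why: <chi, chi> = (1/|G|) sum_C |C| * |chi(C)|^2 = (1/5)[1*|1|^2 + 1*|exp(-4*I*pi/5)|^2 + 1*|exp(2*I*pi/5)|^2 + 1*|exp(-2*I*pi/5)|^2 + 1*|exp(4*I*pi/5)|^2]
  = (1/5)[(1) + (1) + (1) + (1) + (1)] = 5/5 = 1.
(Exp terms are combined using exp(i*s)*conj(exp(i*t)) = exp(i*(s-t)), and sums of them are collapsed using the identity that for every m > 1 the m distinct m-th roots of unity sum to 0, e.g. 1 + exp(2*I*pi/3) + exp(-2*I*pi/3) = 0.)
A character is irreducible iff <chi, chi> = 1, so this representation is irreducible.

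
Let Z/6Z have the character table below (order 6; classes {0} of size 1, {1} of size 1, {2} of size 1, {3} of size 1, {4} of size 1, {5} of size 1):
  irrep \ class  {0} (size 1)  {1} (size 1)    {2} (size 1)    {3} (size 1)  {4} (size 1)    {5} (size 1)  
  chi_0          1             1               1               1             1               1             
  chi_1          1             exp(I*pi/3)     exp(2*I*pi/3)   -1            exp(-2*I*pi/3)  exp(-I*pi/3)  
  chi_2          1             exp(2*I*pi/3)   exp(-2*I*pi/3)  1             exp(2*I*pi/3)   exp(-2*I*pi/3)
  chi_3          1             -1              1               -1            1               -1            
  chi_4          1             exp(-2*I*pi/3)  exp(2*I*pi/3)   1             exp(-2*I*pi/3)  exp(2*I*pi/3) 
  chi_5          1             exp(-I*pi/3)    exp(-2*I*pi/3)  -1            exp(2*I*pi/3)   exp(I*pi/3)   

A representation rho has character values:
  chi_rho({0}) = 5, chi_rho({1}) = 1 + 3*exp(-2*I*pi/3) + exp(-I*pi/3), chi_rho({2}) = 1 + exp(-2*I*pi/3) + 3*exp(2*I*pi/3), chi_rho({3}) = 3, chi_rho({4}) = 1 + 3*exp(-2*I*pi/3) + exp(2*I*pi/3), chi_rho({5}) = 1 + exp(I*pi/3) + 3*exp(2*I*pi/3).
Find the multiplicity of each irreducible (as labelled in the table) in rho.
Multiplicities: chi_0: 1, chi_1: 0, chi_2: 0, chi_3: 0, chi_4: 3, chi_5: 1.

Derivation: Use <chi_rho, chi> = (1/|G|) sum_C |C| * chi_rho(C) * conj(chi(C)) with |G| = 6 for each irreducible chi in the table:
  <chi_rho, chi_0> = (1/6)[1*(5)*conj(1) + 1*(1 + 3*exp(-2*I*pi/3) + exp(-I*pi/3))*conj(1) + 1*(1 + exp(-2*I*pi/3) + 3*exp(2*I*pi/3))*conj(1) + 1*(3)*conj(1) + 1*(1 + 3*exp(-2*I*pi/3) + exp(2*I*pi/3))*conj(1) + 1*(1 + exp(I*pi/3) + 3*exp(2*I*pi/3))*conj(1)]
      = (1/6)[(5) + (1 + 3*exp(-2*I*pi/3) + exp(-I*pi/3)) + (1 + exp(-2*I*pi/3) + 3*exp(2*I*pi/3)) + (3) + (1 + 3*exp(-2*I*pi/3) + exp(2*I*pi/3)) + (1 + exp(I*pi/3) + 3*exp(2*I*pi/3))] = 6/6 = 1
  <chi_rho, chi_1> = (1/6)[1*(5)*conj(1) + 1*(1 + 3*exp(-2*I*pi/3) + exp(-I*pi/3))*conj(exp(I*pi/3)) + 1*(1 + exp(-2*I*pi/3) + 3*exp(2*I*pi/3))*conj(exp(2*I*pi/3)) + 1*(3)*conj(-1) + 1*(1 + 3*exp(-2*I*pi/3) + exp(2*I*pi/3))*conj(exp(-2*I*pi/3)) + 1*(1 + exp(I*pi/3) + 3*exp(2*I*pi/3))*conj(exp(-I*pi/3))]
      = (1/6)[(5) + (-3 + exp(-2*I*pi/3) + exp(-I*pi/3)) + (2) + (-3) + (2) + (-3 + exp(2*I*pi/3) + exp(I*pi/3))] = 0/6 = 0
  <chi_rho, chi_2> = (1/6)[1*(5)*conj(1) + 1*(1 + 3*exp(-2*I*pi/3) + exp(-I*pi/3))*conj(exp(2*I*pi/3)) + 1*(1 + exp(-2*I*pi/3) + 3*exp(2*I*pi/3))*conj(exp(-2*I*pi/3)) + 1*(3)*conj(1) + 1*(1 + 3*exp(-2*I*pi/3) + exp(2*I*pi/3))*conj(exp(2*I*pi/3)) + 1*(1 + exp(I*pi/3) + 3*exp(2*I*pi/3))*conj(exp(-2*I*pi/3))]
      = (1/6)[(5) + (-1 + exp(-2*I*pi/3) + 3*exp(2*I*pi/3)) + (1 + 3*exp(-2*I*pi/3) + exp(2*I*pi/3)) + (3) + (1 + exp(-2*I*pi/3) + 3*exp(2*I*pi/3)) + (-1 + 3*exp(-2*I*pi/3) + exp(2*I*pi/3))] = 0/6 = 0
  <chi_rho, chi_3> = (1/6)[1*(5)*conj(1) + 1*(1 + 3*exp(-2*I*pi/3) + exp(-I*pi/3))*conj(-1) + 1*(1 + exp(-2*I*pi/3) + 3*exp(2*I*pi/3))*conj(1) + 1*(3)*conj(-1) + 1*(1 + 3*exp(-2*I*pi/3) + exp(2*I*pi/3))*conj(1) + 1*(1 + exp(I*pi/3) + 3*exp(2*I*pi/3))*conj(-1)]
      = (1/6)[(5) + (-1 - exp(-I*pi/3) - 3*exp(-2*I*pi/3)) + (1 + exp(-2*I*pi/3) + 3*exp(2*I*pi/3)) + (-3) + (1 + 3*exp(-2*I*pi/3) + exp(2*I*pi/3)) + (-1 - 3*exp(2*I*pi/3) - exp(I*pi/3))] = 0/6 = 0
  <chi_rho, chi_4> = (1/6)[1*(5)*conj(1) + 1*(1 + 3*exp(-2*I*pi/3) + exp(-I*pi/3))*conj(exp(-2*I*pi/3)) + 1*(1 + exp(-2*I*pi/3) + 3*exp(2*I*pi/3))*conj(exp(2*I*pi/3)) + 1*(3)*conj(1) + 1*(1 + 3*exp(-2*I*pi/3) + exp(2*I*pi/3))*conj(exp(-2*I*pi/3)) + 1*(1 + exp(I*pi/3) + 3*exp(2*I*pi/3))*conj(exp(2*I*pi/3))]
      = (1/6)[(5) + (3 + exp(2*I*pi/3) + exp(I*pi/3)) + (2) + (3) + (2) + (3 + exp(-2*I*pi/3) + exp(-I*pi/3))] = 18/6 = 3
  <chi_rho, chi_5> = (1/6)[1*(5)*conj(1) + 1*(1 + 3*exp(-2*I*pi/3) + exp(-I*pi/3))*conj(exp(-I*pi/3)) + 1*(1 + exp(-2*I*pi/3) + 3*exp(2*I*pi/3))*conj(exp(-2*I*pi/3)) + 1*(3)*conj(-1) + 1*(1 + 3*exp(-2*I*pi/3) + exp(2*I*pi/3))*conj(exp(2*I*pi/3)) + 1*(1 + exp(I*pi/3) + 3*exp(2*I*pi/3))*conj(exp(I*pi/3))]
      = (1/6)[(5) + (1 + 3*exp(-I*pi/3) + exp(I*pi/3)) + (1 + 3*exp(-2*I*pi/3) + exp(2*I*pi/3)) + (-3) + (1 + exp(-2*I*pi/3) + 3*exp(2*I*pi/3)) + (1 + exp(-I*pi/3) + 3*exp(I*pi/3))] = 6/6 = 1
(Exp terms are combined using exp(i*s)*conj(exp(i*t)) = exp(i*(s-t)), and sums of them are collapsed using the identity that for every m > 1 the m distinct m-th roots of unity sum to 0, e.g. 1 + exp(2*I*pi/3) + exp(-2*I*pi/3) = 0.)
Dimension check: dim(rho) = sum (mult * dim) = 1*1 + 0*1 + 0*1 + 0*1 + 3*1 + 1*1 = 5 = chi_rho(e) = 5.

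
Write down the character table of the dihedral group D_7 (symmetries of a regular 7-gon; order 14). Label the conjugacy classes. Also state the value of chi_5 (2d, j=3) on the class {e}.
Conjugacy classes: {e} of size 1, {r^1, r^6} of size 2, {r^2, r^5} of size 2, {r^3, r^4} of size 2, {s, sr, ..., sr^6} of size 7.
Character table:
  irrep \ class              {e} (size 1)  {r^1, r^6} (size 2)  {r^2, r^5} (size 2)  {r^3, r^4} (size 2)  {s, sr, ..., sr^6} (size 7)
  chi_1 (triv)               1             1                    1                    1                    1                          
  chi_2 (sign: r->1, s->-1)  1             1                    1                    1                    -1                         
  chi_3 (2d, j=1)            2             2*cos(2*pi/7)        -2*cos(3*pi/7)       -2*cos(pi/7)         0                          
  chi_4 (2d, j=2)            2             -2*cos(3*pi/7)       -2*cos(pi/7)         2*cos(2*pi/7)        0                          
  chi_5 (2d, j=3)            2             -2*cos(pi/7)         2*cos(2*pi/7)        -2*cos(3*pi/7)       0                          

Spot check: chi_5 (2d, j=3) on {e} = 2.

Proof sketch: D_7 has order 2*7 = 14 with 5 conjugacy classes, hence 5 irreducibles. Sum of squared dims 1 + 1 + 4 + 4 + 4 = 14 = |G|. Linear characters come from the abelianisation; the 2-dimensional irreps have character r^k -> 2*cos(2*pi*j*k/7), reflections -> 0.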